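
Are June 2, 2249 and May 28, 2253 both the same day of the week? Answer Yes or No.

From Jun 2, 2249 to May 28, 2253 is 1456 days.
1456 mod 7 = 0, so they are the same weekday.
(Jun 2, 2249 is a Saturday; May 28, 2253 is a Saturday.)

Yes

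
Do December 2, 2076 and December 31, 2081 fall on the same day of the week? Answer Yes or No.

Yes

From Dec 2, 2076 to Dec 31, 2081 is 1855 days.
1855 mod 7 = 0, so they are the same weekday.
(Dec 2, 2076 is a Wednesday; Dec 31, 2081 is a Wednesday.)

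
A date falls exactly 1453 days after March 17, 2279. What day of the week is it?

First find the weekday of Mar 17, 2279. Doomsday rule: the anchor day for the 2200s is Friday. For year 79: 79÷12 = 6 r 7, and 7÷4 = 1, so 6+7+1 = 14.
Friday + 14 ≡ Friday — that's 2279's doomsday.
In March the doomsday date is Mar 14.
Mar 17 is 3 days after Mar 14; 3 mod 7 = 3, so Friday + 3 = Monday.
1453 mod 7 = 4, so 1453 days after a Monday is Monday + 4 = Friday.

Friday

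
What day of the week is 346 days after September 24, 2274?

Sunday

First find the weekday of Sep 24, 2274. Doomsday rule: the anchor day for the 2200s is Friday. For year 74: 74÷12 = 6 r 2, and 2÷4 = 0, so 6+2+0 = 8.
Friday + 8 ≡ Saturday — that's 2274's doomsday.
In September the doomsday date is Sep 5.
Sep 24 is 19 days after Sep 5; 19 mod 7 = 5, so Saturday + 5 = Thursday.
346 mod 7 = 3, so 346 days after a Thursday is Thursday + 3 = Sunday.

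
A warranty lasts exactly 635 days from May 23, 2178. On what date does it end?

February 17, 2180

+365 (one year) → May 23, 2179 (270 left).
May has 31 days: +9 → Jun 1, 2179 (261 left).
Jun has 30 days: +30 → Jul 1, 2179 (231 left).
Jul has 31 days: +31 → Aug 1, 2179 (200 left).
Aug has 31 days: +31 → Sep 1, 2179 (169 left).
Sep has 30 days: +30 → Oct 1, 2179 (139 left).
Oct has 31 days: +31 → Nov 1, 2179 (108 left).
Nov has 30 days: +30 → Dec 1, 2179 (78 left).
Dec has 31 days: +31 → Jan 1, 2180 (47 left).
Jan has 31 days: +31 → Feb 1, 2180 (16 left).
+16 → Feb 17, 2180.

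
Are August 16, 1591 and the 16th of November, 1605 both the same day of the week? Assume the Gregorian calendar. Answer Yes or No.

No

From Aug 16, 1591 to Nov 16, 1605 is 5206 days.
5206 mod 7 = 5, so they are different weekdays.
(Aug 16, 1591 is a Friday; Nov 16, 1605 is a Wednesday.)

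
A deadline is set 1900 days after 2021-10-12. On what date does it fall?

December 25, 2026

+365 (one year) → Oct 12, 2022 (1535 left).
+365 (one year) → Oct 12, 2023 (1170 left).
+366 (one year; includes Feb 29, 2024) → Oct 12, 2024 (804 left).
+365 (one year) → Oct 12, 2025 (439 left).
+365 (one year) → Oct 12, 2026 (74 left).
Oct has 31 days: +20 → Nov 1, 2026 (54 left).
Nov has 30 days: +30 → Dec 1, 2026 (24 left).
+24 → Dec 25, 2026.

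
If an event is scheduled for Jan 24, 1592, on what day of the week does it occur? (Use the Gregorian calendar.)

Doomsday rule: the anchor day for the 1500s is Wednesday. For year 92: 92÷12 = 7 r 8, and 8÷4 = 2, so 7+8+2 = 17.
Wednesday + 17 ≡ Saturday — that's 1592's doomsday.
In January the doomsday date is Jan 4 (1592 is a leap year (divisible by 4)).
Jan 24 is 20 days after Jan 4; 20 mod 7 = 6, so Saturday + 6 = Friday.

Friday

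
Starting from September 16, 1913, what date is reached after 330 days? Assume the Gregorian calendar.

Sep has 30 days: +15 → Oct 1, 1913 (315 left).
Oct has 31 days: +31 → Nov 1, 1913 (284 left).
Nov has 30 days: +30 → Dec 1, 1913 (254 left).
Dec has 31 days: +31 → Jan 1, 1914 (223 left).
Jan has 31 days: +31 → Feb 1, 1914 (192 left).
Feb has 28 days: +28 → Mar 1, 1914 (164 left).
Mar has 31 days: +31 → Apr 1, 1914 (133 left).
Apr has 30 days: +30 → May 1, 1914 (103 left).
May has 31 days: +31 → Jun 1, 1914 (72 left).
Jun has 30 days: +30 → Jul 1, 1914 (42 left).
Jul has 31 days: +31 → Aug 1, 1914 (11 left).
+11 → Aug 12, 1914.

August 12, 1914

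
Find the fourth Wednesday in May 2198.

May 1, 2198 is a Tuesday.
The first Wednesday is therefore May 2 (1 days later).
The fourth Wednesday is 2 + 3×7 = May 23.

May 23, 2198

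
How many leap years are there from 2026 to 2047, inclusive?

Multiples of 4 in [2026,2047]: 5.
Of those, multiples of 100: 0 (not leap unless ÷400).
Multiples of 400: 0.
Leap years = 5 − 0 + 0 = 5.

5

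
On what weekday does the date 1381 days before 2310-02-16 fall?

Monday

First find the weekday of Feb 16, 2310. Doomsday rule: the anchor day for the 2300s is Wednesday. For year 10: 10÷12 = 0 r 10, and 10÷4 = 2, so 0+10+2 = 12.
Wednesday + 12 ≡ Monday — that's 2310's doomsday.
In February the doomsday date is Feb 28 (2310 is not a leap year).
Feb 16 is 12 days before Feb 28; 12 mod 7 = 5, so Monday − 5 = Wednesday.
1381 mod 7 = 2, so 1381 days before a Wednesday is Wednesday − 2 = Monday.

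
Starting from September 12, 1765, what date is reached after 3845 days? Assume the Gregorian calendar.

March 23, 1776

+365 (one year) → Sep 12, 1766 (3480 left).
+365 (one year) → Sep 12, 1767 (3115 left).
+366 (one year; includes Feb 29, 1768) → Sep 12, 1768 (2749 left).
+365 (one year) → Sep 12, 1769 (2384 left).
+365 (one year) → Sep 12, 1770 (2019 left).
+365 (one year) → Sep 12, 1771 (1654 left).
+366 (one year; includes Feb 29, 1772) → Sep 12, 1772 (1288 left).
+365 (one year) → Sep 12, 1773 (923 left).
+365 (one year) → Sep 12, 1774 (558 left).
+365 (one year) → Sep 12, 1775 (193 left).
Sep has 30 days: +19 → Oct 1, 1775 (174 left).
Oct has 31 days: +31 → Nov 1, 1775 (143 left).
Nov has 30 days: +30 → Dec 1, 1775 (113 left).
Dec has 31 days: +31 → Jan 1, 1776 (82 left).
Jan has 31 days: +31 → Feb 1, 1776 (51 left).
Feb has 29 days: +29 → Mar 1, 1776 (22 left).
+22 → Mar 23, 1776.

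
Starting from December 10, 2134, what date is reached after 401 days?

January 15, 2136

+365 (one year) → Dec 10, 2135 (36 left).
Dec has 31 days: +22 → Jan 1, 2136 (14 left).
+14 → Jan 15, 2136.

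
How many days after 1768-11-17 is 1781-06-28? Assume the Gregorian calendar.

Nov 17, 1768 → Nov 17, 1769: 365 days.
Nov 17, 1769 → Nov 17, 1770: 365 days.
Nov 17, 1770 → Nov 17, 1771: 365 days.
Nov 17, 1771 → Nov 17, 1772: 366 days (Feb 29, 1772 is in that span).
Nov 17, 1772 → Nov 17, 1773: 365 days.
Nov 17, 1773 → Nov 17, 1774: 365 days.
Nov 17, 1774 → Nov 17, 1775: 365 days.
Nov 17, 1775 → Nov 17, 1776: 366 days (Feb 29, 1776 is in that span).
Nov 17, 1776 → Nov 17, 1777: 365 days.
Nov 17, 1777 → Nov 17, 1778: 365 days.
Nov 17, 1778 → Nov 17, 1779: 365 days.
Nov 17, 1779 → Nov 17, 1780: 366 days (Feb 29, 1780 is in that span).
Nov 17, 1780 → Dec 17, 1780: 30 days (November has 30).
Dec 17, 1780 → Jan 17, 1781: 31 days (December has 31).
Jan 17, 1781 → Feb 17, 1781: 31 days (January has 31).
Feb 17, 1781 → Mar 17, 1781: 28 days (February has 28).
Mar 17, 1781 → Apr 17, 1781: 31 days (March has 31).
Apr 17, 1781 → May 17, 1781: 30 days (April has 30).
May 17, 1781 → Jun 17, 1781: 31 days (May has 31).
Jun 17, 1781 → Jun 28, 1781: 11 days.
Total: 4606 days.

4606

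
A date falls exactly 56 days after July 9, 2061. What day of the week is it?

Saturday

First find the weekday of Jul 9, 2061. Doomsday rule: the anchor day for the 2000s is Tuesday. For year 61: 61÷12 = 5 r 1, and 1÷4 = 0, so 5+1+0 = 6.
Tuesday + 6 ≡ Monday — that's 2061's doomsday.
In July the doomsday date is Jul 11.
Jul 9 is 2 days before Jul 11; 2 mod 7 = 2, so Monday − 2 = Saturday.
56 mod 7 = 0, so 56 days after a Saturday is Saturday + 0 = Saturday.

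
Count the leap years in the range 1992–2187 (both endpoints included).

Multiples of 4 in [1992,2187]: 49.
Of those, multiples of 100: 2 (not leap unless ÷400).
Multiples of 400: 1.
Leap years = 49 − 2 + 1 = 48.

48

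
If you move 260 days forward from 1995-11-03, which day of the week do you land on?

Saturday

First find the weekday of Nov 3, 1995. Doomsday rule: the anchor day for the 1900s is Wednesday. For year 95: 95÷12 = 7 r 11, and 11÷4 = 2, so 7+11+2 = 20.
Wednesday + 20 ≡ Tuesday — that's 1995's doomsday.
In November the doomsday date is Nov 7.
Nov 3 is 4 days before Nov 7; 4 mod 7 = 4, so Tuesday − 4 = Friday.
260 mod 7 = 1, so 260 days after a Friday is Friday + 1 = Saturday.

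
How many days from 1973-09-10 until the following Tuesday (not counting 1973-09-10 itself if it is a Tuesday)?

1

Sep 10, 1973 is a Monday.
From Monday to the next Tuesday is 1 day.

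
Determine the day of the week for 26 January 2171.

Doomsday rule: the anchor day for the 2100s is Sunday. For year 71: 71÷12 = 5 r 11, and 11÷4 = 2, so 5+11+2 = 18.
Sunday + 18 ≡ Thursday — that's 2171's doomsday.
In January the doomsday date is Jan 3 (2171 is not a leap year).
Jan 26 is 23 days after Jan 3; 23 mod 7 = 2, so Thursday + 2 = Saturday.

Saturday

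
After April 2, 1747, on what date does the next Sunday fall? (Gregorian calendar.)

Apr 2, 1747 is a Sunday.
From Sunday to the next Sunday is 7 days.
Apr 2, 1747 + 7 = Apr 9, 1747.

April 9, 1747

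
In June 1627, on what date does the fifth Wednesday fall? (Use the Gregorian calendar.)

June 1, 1627 is a Tuesday.
The first Wednesday is therefore June 2 (1 days later).
The fifth Wednesday is 2 + 4×7 = June 30.

June 30, 1627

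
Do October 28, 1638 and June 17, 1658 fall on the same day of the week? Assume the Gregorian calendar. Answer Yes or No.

No

From Oct 28, 1638 to Jun 17, 1658 is 7172 days.
7172 mod 7 = 4, so they are different weekdays.
(Oct 28, 1638 is a Thursday; Jun 17, 1658 is a Monday.)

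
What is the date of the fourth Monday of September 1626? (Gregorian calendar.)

September 28, 1626

September 1, 1626 is a Tuesday.
The first Monday is therefore September 7 (6 days later).
The fourth Monday is 7 + 3×7 = September 28.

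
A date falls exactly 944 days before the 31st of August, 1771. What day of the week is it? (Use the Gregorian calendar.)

Sunday

Aug 31, 1771 is a Saturday.
944 mod 7 = 6, so 944 days before a Saturday is Saturday − 6 = Sunday.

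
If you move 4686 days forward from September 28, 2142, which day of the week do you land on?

Monday

Sep 28, 2142 is a Friday.
4686 mod 7 = 3, so 4686 days after a Friday is Friday + 3 = Monday.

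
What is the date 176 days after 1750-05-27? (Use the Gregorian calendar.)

November 19, 1750

May has 31 days: +5 → Jun 1, 1750 (171 left).
Jun has 30 days: +30 → Jul 1, 1750 (141 left).
Jul has 31 days: +31 → Aug 1, 1750 (110 left).
Aug has 31 days: +31 → Sep 1, 1750 (79 left).
Sep has 30 days: +30 → Oct 1, 1750 (49 left).
Oct has 31 days: +31 → Nov 1, 1750 (18 left).
+18 → Nov 19, 1750.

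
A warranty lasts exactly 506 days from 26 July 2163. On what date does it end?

December 13, 2164

+366 (one year; includes Feb 29, 2164) → Jul 26, 2164 (140 left).
Jul has 31 days: +6 → Aug 1, 2164 (134 left).
Aug has 31 days: +31 → Sep 1, 2164 (103 left).
Sep has 30 days: +30 → Oct 1, 2164 (73 left).
Oct has 31 days: +31 → Nov 1, 2164 (42 left).
Nov has 30 days: +30 → Dec 1, 2164 (12 left).
+12 → Dec 13, 2164.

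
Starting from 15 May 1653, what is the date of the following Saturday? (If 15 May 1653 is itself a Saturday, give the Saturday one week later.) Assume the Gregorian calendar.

May 15, 1653 is a Thursday.
From Thursday to the next Saturday is 2 days.
May 15, 1653 + 2 = May 17, 1653.

May 17, 1653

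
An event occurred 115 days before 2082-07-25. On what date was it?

−25 → Jun 30, 2082 (end of Jun, 30 days; 90 left).
−30 → May 31, 2082 (end of May, 31 days; 60 left).
−31 → Apr 30, 2082 (end of Apr, 30 days; 29 left).
−29 → Apr 1, 2082.

April 1, 2082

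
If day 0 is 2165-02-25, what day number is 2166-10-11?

593

Feb 25, 2165 → Feb 25, 2166: 365 days.
Feb 25, 2166 → Mar 25, 2166: 28 days (February has 28).
Mar 25, 2166 → Apr 25, 2166: 31 days (March has 31).
Apr 25, 2166 → May 25, 2166: 30 days (April has 30).
May 25, 2166 → Jun 25, 2166: 31 days (May has 31).
Jun 25, 2166 → Jul 25, 2166: 30 days (June has 30).
Jul 25, 2166 → Aug 25, 2166: 31 days (July has 31).
Aug 25, 2166 → Sep 25, 2166: 31 days (August has 31).
Sep 25, 2166 → Oct 11, 2166: 16 days.
Total: 593 days.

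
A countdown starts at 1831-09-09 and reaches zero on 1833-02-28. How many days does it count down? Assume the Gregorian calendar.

538

Sep 9, 1831 → Sep 9, 1832: 366 days (Feb 29, 1832 is in that span).
Sep 9, 1832 → Oct 9, 1832: 30 days (September has 30).
Oct 9, 1832 → Nov 9, 1832: 31 days (October has 31).
Nov 9, 1832 → Dec 9, 1832: 30 days (November has 30).
Dec 9, 1832 → Jan 9, 1833: 31 days (December has 31).
Jan 9, 1833 → Feb 9, 1833: 31 days (January has 31).
Feb 9, 1833 → Feb 28, 1833: 19 days.
Total: 538 days.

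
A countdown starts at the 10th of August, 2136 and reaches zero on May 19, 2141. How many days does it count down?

Aug 10, 2136 → Aug 10, 2137: 365 days.
Aug 10, 2137 → Aug 10, 2138: 365 days.
Aug 10, 2138 → Aug 10, 2139: 365 days.
Aug 10, 2139 → Aug 10, 2140: 366 days (Feb 29, 2140 is in that span).
Aug 10, 2140 → Sep 10, 2140: 31 days (August has 31).
Sep 10, 2140 → Oct 10, 2140: 30 days (September has 30).
Oct 10, 2140 → Nov 10, 2140: 31 days (October has 31).
Nov 10, 2140 → Dec 10, 2140: 30 days (November has 30).
Dec 10, 2140 → Jan 10, 2141: 31 days (December has 31).
Jan 10, 2141 → Feb 10, 2141: 31 days (January has 31).
Feb 10, 2141 → Mar 10, 2141: 28 days (February has 28).
Mar 10, 2141 → Apr 10, 2141: 31 days (March has 31).
Apr 10, 2141 → May 10, 2141: 30 days (April has 30).
May 10, 2141 → May 19, 2141: 9 days.
Total: 1743 days.

1743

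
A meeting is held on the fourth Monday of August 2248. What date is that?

August 28, 2248

August 1, 2248 is a Tuesday.
The first Monday is therefore August 7 (6 days later).
The fourth Monday is 7 + 3×7 = August 28.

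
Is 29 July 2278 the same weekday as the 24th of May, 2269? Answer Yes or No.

Yes

From May 24, 2269 to Jul 29, 2278 is 3353 days.
3353 mod 7 = 0, so they are the same weekday.
(May 24, 2269 is a Monday; Jul 29, 2278 is a Monday.)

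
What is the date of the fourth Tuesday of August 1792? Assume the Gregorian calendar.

August 1, 1792 is a Wednesday.
The first Tuesday is therefore August 7 (6 days later).
The fourth Tuesday is 7 + 3×7 = August 28.

August 28, 1792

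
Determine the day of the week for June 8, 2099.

Monday

Doomsday rule: the anchor day for the 2000s is Tuesday. For year 99: 99÷12 = 8 r 3, and 3÷4 = 0, so 8+3+0 = 11.
Tuesday + 11 ≡ Saturday — that's 2099's doomsday.
In June the doomsday date is Jun 6.
Jun 8 is 2 days after Jun 6; 2 mod 7 = 2, so Saturday + 2 = Monday.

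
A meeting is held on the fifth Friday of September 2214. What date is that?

September 30, 2214

September 1, 2214 is a Thursday.
The first Friday is therefore September 2 (1 days later).
The fifth Friday is 2 + 4×7 = September 30.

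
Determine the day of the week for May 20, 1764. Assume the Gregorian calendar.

Doomsday rule: the anchor day for the 1700s is Sunday. For year 64: 64÷12 = 5 r 4, and 4÷4 = 1, so 5+4+1 = 10.
Sunday + 10 ≡ Wednesday — that's 1764's doomsday.
In May the doomsday date is May 9.
May 20 is 11 days after May 9; 11 mod 7 = 4, so Wednesday + 4 = Sunday.

Sunday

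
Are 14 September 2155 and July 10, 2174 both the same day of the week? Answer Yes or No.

From Sep 14, 2155 to Jul 10, 2174 is 6874 days.
6874 mod 7 = 0, so they are the same weekday.
(Sep 14, 2155 is a Sunday; Jul 10, 2174 is a Sunday.)

Yes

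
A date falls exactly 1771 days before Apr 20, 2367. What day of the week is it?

First find the weekday of Apr 20, 2367. Doomsday rule: the anchor day for the 2300s is Wednesday. For year 67: 67÷12 = 5 r 7, and 7÷4 = 1, so 5+7+1 = 13.
Wednesday + 13 ≡ Tuesday — that's 2367's doomsday.
In April the doomsday date is Apr 4.
Apr 20 is 16 days after Apr 4; 16 mod 7 = 2, so Tuesday + 2 = Thursday.
1771 mod 7 = 0, so 1771 days before a Thursday is Thursday − 0 = Thursday.

Thursday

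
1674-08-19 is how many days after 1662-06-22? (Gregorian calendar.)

Jun 22, 1662 → Jun 22, 1663: 365 days.
Jun 22, 1663 → Jun 22, 1664: 366 days (Feb 29, 1664 is in that span).
Jun 22, 1664 → Jun 22, 1665: 365 days.
Jun 22, 1665 → Jun 22, 1666: 365 days.
Jun 22, 1666 → Jun 22, 1667: 365 days.
Jun 22, 1667 → Jun 22, 1668: 366 days (Feb 29, 1668 is in that span).
Jun 22, 1668 → Jun 22, 1669: 365 days.
Jun 22, 1669 → Jun 22, 1670: 365 days.
Jun 22, 1670 → Jun 22, 1671: 365 days.
Jun 22, 1671 → Jun 22, 1672: 366 days (Feb 29, 1672 is in that span).
Jun 22, 1672 → Jun 22, 1673: 365 days.
Jun 22, 1673 → Jun 22, 1674: 365 days.
Jun 22, 1674 → Jul 22, 1674: 30 days (June has 30).
Jul 22, 1674 → Aug 19, 1674: 28 days.
Total: 4441 days.

4441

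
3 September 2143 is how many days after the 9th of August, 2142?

Aug 9, 2142 → Sep 9, 2142: 31 days (August has 31).
Sep 9, 2142 → Oct 9, 2142: 30 days (September has 30).
Oct 9, 2142 → Nov 9, 2142: 31 days (October has 31).
Nov 9, 2142 → Dec 9, 2142: 30 days (November has 30).
Dec 9, 2142 → Jan 9, 2143: 31 days (December has 31).
Jan 9, 2143 → Feb 9, 2143: 31 days (January has 31).
Feb 9, 2143 → Mar 9, 2143: 28 days (February has 28).
Mar 9, 2143 → Apr 9, 2143: 31 days (March has 31).
Apr 9, 2143 → May 9, 2143: 30 days (April has 30).
May 9, 2143 → Jun 9, 2143: 31 days (May has 31).
Jun 9, 2143 → Jul 9, 2143: 30 days (June has 30).
Jul 9, 2143 → Aug 9, 2143: 31 days (July has 31).
Aug 9, 2143 → Sep 3, 2143: 25 days.
Total: 390 days.

390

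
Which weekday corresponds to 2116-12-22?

Doomsday rule: the anchor day for the 2100s is Sunday. For year 16: 16÷12 = 1 r 4, and 4÷4 = 1, so 1+4+1 = 6.
Sunday + 6 ≡ Saturday — that's 2116's doomsday.
In December the doomsday date is Dec 12.
Dec 22 is 10 days after Dec 12; 10 mod 7 = 3, so Saturday + 3 = Tuesday.

Tuesday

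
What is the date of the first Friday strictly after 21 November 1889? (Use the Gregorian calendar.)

November 22, 1889

Nov 21, 1889 is a Thursday.
From Thursday to the next Friday is 1 day.
Nov 21, 1889 + 1 = Nov 22, 1889.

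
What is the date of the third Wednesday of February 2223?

February 19, 2223

February 1, 2223 is a Saturday.
The first Wednesday is therefore February 5 (4 days later).
The third Wednesday is 5 + 2×7 = February 19.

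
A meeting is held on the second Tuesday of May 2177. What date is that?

May 13, 2177

May 1, 2177 is a Thursday.
The first Tuesday is therefore May 6 (5 days later).
The second Tuesday is 6 + 1×7 = May 13.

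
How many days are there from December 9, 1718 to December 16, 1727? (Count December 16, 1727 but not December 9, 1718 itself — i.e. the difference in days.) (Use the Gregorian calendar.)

3294

Dec 9, 1718 → Dec 9, 1719: 365 days.
Dec 9, 1719 → Dec 9, 1720: 366 days (Feb 29, 1720 is in that span).
Dec 9, 1720 → Dec 9, 1721: 365 days.
Dec 9, 1721 → Dec 9, 1722: 365 days.
Dec 9, 1722 → Dec 9, 1723: 365 days.
Dec 9, 1723 → Dec 9, 1724: 366 days (Feb 29, 1724 is in that span).
Dec 9, 1724 → Dec 9, 1725: 365 days.
Dec 9, 1725 → Dec 9, 1726: 365 days.
Dec 9, 1726 → Jan 9, 1727: 31 days (December has 31).
Jan 9, 1727 → Feb 9, 1727: 31 days (January has 31).
Feb 9, 1727 → Mar 9, 1727: 28 days (February has 28).
Mar 9, 1727 → Apr 9, 1727: 31 days (March has 31).
Apr 9, 1727 → May 9, 1727: 30 days (April has 30).
May 9, 1727 → Jun 9, 1727: 31 days (May has 31).
Jun 9, 1727 → Jul 9, 1727: 30 days (June has 30).
Jul 9, 1727 → Aug 9, 1727: 31 days (July has 31).
Aug 9, 1727 → Sep 9, 1727: 31 days (August has 31).
Sep 9, 1727 → Oct 9, 1727: 30 days (September has 30).
Oct 9, 1727 → Nov 9, 1727: 31 days (October has 31).
Nov 9, 1727 → Dec 9, 1727: 30 days (November has 30).
Dec 9, 1727 → Dec 16, 1727: 7 days.
Total: 3294 days.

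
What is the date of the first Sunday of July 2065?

July 1, 2065 is a Wednesday.
The first Sunday is therefore July 5 (4 days later).

July 5, 2065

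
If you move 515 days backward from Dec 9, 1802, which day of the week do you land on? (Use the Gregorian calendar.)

First find the weekday of Dec 9, 1802. Doomsday rule: the anchor day for the 1800s is Friday. For year 02: 2÷12 = 0 r 2, and 2÷4 = 0, so 0+2+0 = 2.
Friday + 2 ≡ Sunday — that's 1802's doomsday.
In December the doomsday date is Dec 12.
Dec 9 is 3 days before Dec 12; 3 mod 7 = 3, so Sunday − 3 = Thursday.
515 mod 7 = 4, so 515 days before a Thursday is Thursday − 4 = Sunday.

Sunday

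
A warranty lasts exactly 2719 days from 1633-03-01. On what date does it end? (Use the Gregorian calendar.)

August 10, 1640

+365 (one year) → Mar 1, 1634 (2354 left).
+365 (one year) → Mar 1, 1635 (1989 left).
+366 (one year; includes Feb 29, 1636) → Mar 1, 1636 (1623 left).
+365 (one year) → Mar 1, 1637 (1258 left).
+365 (one year) → Mar 1, 1638 (893 left).
+365 (one year) → Mar 1, 1639 (528 left).
+366 (one year; includes Feb 29, 1640) → Mar 1, 1640 (162 left).
Mar has 31 days: +31 → Apr 1, 1640 (131 left).
Apr has 30 days: +30 → May 1, 1640 (101 left).
May has 31 days: +31 → Jun 1, 1640 (70 left).
Jun has 30 days: +30 → Jul 1, 1640 (40 left).
Jul has 31 days: +31 → Aug 1, 1640 (9 left).
+9 → Aug 10, 1640.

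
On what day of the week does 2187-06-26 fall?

Doomsday rule: the anchor day for the 2100s is Sunday. For year 87: 87÷12 = 7 r 3, and 3÷4 = 0, so 7+3+0 = 10.
Sunday + 10 ≡ Wednesday — that's 2187's doomsday.
In June the doomsday date is Jun 6.
Jun 26 is 20 days after Jun 6; 20 mod 7 = 6, so Wednesday + 6 = Tuesday.

Tuesday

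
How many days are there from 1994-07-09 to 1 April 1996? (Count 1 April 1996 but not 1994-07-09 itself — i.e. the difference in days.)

Jul 9, 1994 → Jul 9, 1995: 365 days.
Jul 9, 1995 → Aug 9, 1995: 31 days (July has 31).
Aug 9, 1995 → Sep 9, 1995: 31 days (August has 31).
Sep 9, 1995 → Oct 9, 1995: 30 days (September has 30).
Oct 9, 1995 → Nov 9, 1995: 31 days (October has 31).
Nov 9, 1995 → Dec 9, 1995: 30 days (November has 30).
Dec 9, 1995 → Jan 9, 1996: 31 days (December has 31).
Jan 9, 1996 → Feb 9, 1996: 31 days (January has 31).
Feb 9, 1996 → Mar 9, 1996: 29 days (February has 29).
Mar 9, 1996 → Apr 1, 1996: 23 days.
Total: 632 days.

632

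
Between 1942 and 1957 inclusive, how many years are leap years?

Multiples of 4 in [1942,1957]: 4.
Of those, multiples of 100: 0 (not leap unless ÷400).
Multiples of 400: 0.
Leap years = 4 − 0 + 0 = 4.

4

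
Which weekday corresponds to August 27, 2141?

January 1, 2141 is a Sunday.
Jan 1, 2141 → Feb 1, 2141: 31 days (January has 31).
Feb 1, 2141 → Mar 1, 2141: 28 days (February has 28).
Mar 1, 2141 → Apr 1, 2141: 31 days (March has 31).
Apr 1, 2141 → May 1, 2141: 30 days (April has 30).
May 1, 2141 → Jun 1, 2141: 31 days (May has 31).
Jun 1, 2141 → Jul 1, 2141: 30 days (June has 30).
Jul 1, 2141 → Aug 1, 2141: 31 days (July has 31).
Aug 1, 2141 → Aug 27, 2141: 26 days.
Total: 238 days.
238 mod 7 = 0, so Sunday + 0 = Sunday.

Sunday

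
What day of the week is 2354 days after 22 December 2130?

First find the weekday of Dec 22, 2130. Doomsday rule: the anchor day for the 2100s is Sunday. For year 30: 30÷12 = 2 r 6, and 6÷4 = 1, so 2+6+1 = 9.
Sunday + 9 ≡ Tuesday — that's 2130's doomsday.
In December the doomsday date is Dec 12.
Dec 22 is 10 days after Dec 12; 10 mod 7 = 3, so Tuesday + 3 = Friday.
2354 mod 7 = 2, so 2354 days after a Friday is Friday + 2 = Sunday.

Sunday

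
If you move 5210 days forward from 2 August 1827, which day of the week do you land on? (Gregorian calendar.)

Aug 2, 1827 is a Thursday.
5210 mod 7 = 2, so 5210 days after a Thursday is Thursday + 2 = Saturday.

Saturday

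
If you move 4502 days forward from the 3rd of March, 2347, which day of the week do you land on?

Tuesday

First find the weekday of Mar 3, 2347. Doomsday rule: the anchor day for the 2300s is Wednesday. For year 47: 47÷12 = 3 r 11, and 11÷4 = 2, so 3+11+2 = 16.
Wednesday + 16 ≡ Friday — that's 2347's doomsday.
In March the doomsday date is Mar 14.
Mar 3 is 11 days before Mar 14; 11 mod 7 = 4, so Friday − 4 = Monday.
4502 mod 7 = 1, so 4502 days after a Monday is Monday + 1 = Tuesday.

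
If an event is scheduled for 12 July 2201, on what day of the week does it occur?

Sunday

Doomsday rule: the anchor day for the 2200s is Friday. For year 01: 1÷12 = 0 r 1, and 1÷4 = 0, so 0+1+0 = 1.
Friday + 1 ≡ Saturday — that's 2201's doomsday.
In July the doomsday date is Jul 11.
Jul 12 is 1 day after Jul 11; 1 mod 7 = 1, so Saturday + 1 = Sunday.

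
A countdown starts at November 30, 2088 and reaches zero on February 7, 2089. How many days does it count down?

Nov 30, 2088 → Dec 30, 2088: 30 days (November has 30).
Dec 30, 2088 → Jan 30, 2089: 31 days (December has 31).
Jan 30, 2089 → Feb 7, 2089: 8 days.
Total: 69 days.

69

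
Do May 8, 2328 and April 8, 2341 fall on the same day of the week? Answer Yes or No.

From May 8, 2328 to Apr 8, 2341 is 4718 days.
4718 mod 7 = 0, so they are the same weekday.
(May 8, 2328 is a Tuesday; Apr 8, 2341 is a Tuesday.)

Yes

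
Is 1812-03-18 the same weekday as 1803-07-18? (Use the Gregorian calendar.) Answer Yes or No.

From Jul 18, 1803 to Mar 18, 1812 is 3166 days.
3166 mod 7 = 2, so they are different weekdays.
(Jul 18, 1803 is a Monday; Mar 18, 1812 is a Wednesday.)

No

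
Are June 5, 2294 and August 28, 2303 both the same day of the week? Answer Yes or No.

No

From Jun 5, 2294 to Aug 28, 2303 is 3370 days.
3370 mod 7 = 3, so they are different weekdays.
(Jun 5, 2294 is a Tuesday; Aug 28, 2303 is a Friday.)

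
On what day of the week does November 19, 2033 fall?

Saturday

Doomsday rule: the anchor day for the 2000s is Tuesday. For year 33: 33÷12 = 2 r 9, and 9÷4 = 2, so 2+9+2 = 13.
Tuesday + 13 ≡ Monday — that's 2033's doomsday.
In November the doomsday date is Nov 7.
Nov 19 is 12 days after Nov 7; 12 mod 7 = 5, so Monday + 5 = Saturday.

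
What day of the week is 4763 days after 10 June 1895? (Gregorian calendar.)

Thursday

First find the weekday of Jun 10, 1895. Doomsday rule: the anchor day for the 1800s is Friday. For year 95: 95÷12 = 7 r 11, and 11÷4 = 2, so 7+11+2 = 20.
Friday + 20 ≡ Thursday — that's 1895's doomsday.
In June the doomsday date is Jun 6.
Jun 10 is 4 days after Jun 6; 4 mod 7 = 4, so Thursday + 4 = Monday.
4763 mod 7 = 3, so 4763 days after a Monday is Monday + 3 = Thursday.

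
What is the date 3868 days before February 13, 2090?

July 13, 2079

−365 (one year) → Feb 13, 2089 (3503 left).
−366 (one year; includes Feb 29, 2088) → Feb 13, 2088 (3137 left).
−365 (one year) → Feb 13, 2087 (2772 left).
−365 (one year) → Feb 13, 2086 (2407 left).
−365 (one year) → Feb 13, 2085 (2042 left).
−366 (one year; includes Feb 29, 2084) → Feb 13, 2084 (1676 left).
−365 (one year) → Feb 13, 2083 (1311 left).
−365 (one year) → Feb 13, 2082 (946 left).
−365 (one year) → Feb 13, 2081 (581 left).
−366 (one year; includes Feb 29, 2080) → Feb 13, 2080 (215 left).
−13 → Jan 31, 2080 (end of Jan, 31 days; 202 left).
−31 → Dec 31, 2079 (end of Dec, 31 days; 171 left).
−31 → Nov 30, 2079 (end of Nov, 30 days; 140 left).
−30 → Oct 31, 2079 (end of Oct, 31 days; 110 left).
−31 → Sep 30, 2079 (end of Sep, 30 days; 79 left).
−30 → Aug 31, 2079 (end of Aug, 31 days; 49 left).
−31 → Jul 31, 2079 (end of Jul, 31 days; 18 left).
−18 → Jul 13, 2079.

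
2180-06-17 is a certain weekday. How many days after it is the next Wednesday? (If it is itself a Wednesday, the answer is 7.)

Jun 17, 2180 is a Saturday.
From Saturday to the next Wednesday is 4 days.

4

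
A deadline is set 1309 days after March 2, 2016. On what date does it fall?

October 2, 2019

+365 (one year) → Mar 2, 2017 (944 left).
+365 (one year) → Mar 2, 2018 (579 left).
+365 (one year) → Mar 2, 2019 (214 left).
Mar has 31 days: +30 → Apr 1, 2019 (184 left).
Apr has 30 days: +30 → May 1, 2019 (154 left).
May has 31 days: +31 → Jun 1, 2019 (123 left).
Jun has 30 days: +30 → Jul 1, 2019 (93 left).
Jul has 31 days: +31 → Aug 1, 2019 (62 left).
Aug has 31 days: +31 → Sep 1, 2019 (31 left).
Sep has 30 days: +30 → Oct 1, 2019 (1 left).
+1 → Oct 2, 2019.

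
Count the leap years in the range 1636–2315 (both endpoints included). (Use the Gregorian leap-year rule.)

Multiples of 4 in [1636,2315]: 170.
Of those, multiples of 100: 7 (not leap unless ÷400).
Multiples of 400: 1.
Leap years = 170 − 7 + 1 = 164.

164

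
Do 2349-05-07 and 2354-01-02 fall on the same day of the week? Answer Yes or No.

From May 7, 2349 to Jan 2, 2354 is 1701 days.
1701 mod 7 = 0, so they are the same weekday.
(May 7, 2349 is a Saturday; Jan 2, 2354 is a Saturday.)

Yes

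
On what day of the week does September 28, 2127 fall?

Sunday

Doomsday rule: the anchor day for the 2100s is Sunday. For year 27: 27÷12 = 2 r 3, and 3÷4 = 0, so 2+3+0 = 5.
Sunday + 5 ≡ Friday — that's 2127's doomsday.
In September the doomsday date is Sep 5.
Sep 28 is 23 days after Sep 5; 23 mod 7 = 2, so Friday + 2 = Sunday.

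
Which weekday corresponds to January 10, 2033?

Monday

Doomsday rule: the anchor day for the 2000s is Tuesday. For year 33: 33÷12 = 2 r 9, and 9÷4 = 2, so 2+9+2 = 13.
Tuesday + 13 ≡ Monday — that's 2033's doomsday.
In January the doomsday date is Jan 3 (2033 is not a leap year).
Jan 10 is 7 days after Jan 3; 7 mod 7 = 0, so Monday + 0 = Monday.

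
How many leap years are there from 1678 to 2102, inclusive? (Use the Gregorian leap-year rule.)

Multiples of 4 in [1678,2102]: 106.
Of those, multiples of 100: 5 (not leap unless ÷400).
Multiples of 400: 1.
Leap years = 106 − 5 + 1 = 102.

102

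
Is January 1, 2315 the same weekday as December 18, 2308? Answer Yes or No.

Yes

From Dec 18, 2308 to Jan 1, 2315 is 2205 days.
2205 mod 7 = 0, so they are the same weekday.
(Dec 18, 2308 is a Friday; Jan 1, 2315 is a Friday.)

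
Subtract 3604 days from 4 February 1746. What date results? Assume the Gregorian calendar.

−365 (one year) → Feb 4, 1745 (3239 left).
−366 (one year; includes Feb 29, 1744) → Feb 4, 1744 (2873 left).
−365 (one year) → Feb 4, 1743 (2508 left).
−365 (one year) → Feb 4, 1742 (2143 left).
−365 (one year) → Feb 4, 1741 (1778 left).
−366 (one year; includes Feb 29, 1740) → Feb 4, 1740 (1412 left).
−365 (one year) → Feb 4, 1739 (1047 left).
−365 (one year) → Feb 4, 1738 (682 left).
−365 (one year) → Feb 4, 1737 (317 left).
−4 → Jan 31, 1737 (end of Jan, 31 days; 313 left).
−31 → Dec 31, 1736 (end of Dec, 31 days; 282 left).
−31 → Nov 30, 1736 (end of Nov, 30 days; 251 left).
−30 → Oct 31, 1736 (end of Oct, 31 days; 221 left).
−31 → Sep 30, 1736 (end of Sep, 30 days; 190 left).
−30 → Aug 31, 1736 (end of Aug, 31 days; 160 left).
−31 → Jul 31, 1736 (end of Jul, 31 days; 129 left).
−31 → Jun 30, 1736 (end of Jun, 30 days; 98 left).
−30 → May 31, 1736 (end of May, 31 days; 68 left).
−31 → Apr 30, 1736 (end of Apr, 30 days; 37 left).
−30 → Mar 31, 1736 (end of Mar, 31 days; 7 left).
−7 → Mar 24, 1736.

March 24, 1736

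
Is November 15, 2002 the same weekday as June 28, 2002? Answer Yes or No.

From Jun 28, 2002 to Nov 15, 2002 is 140 days.
140 mod 7 = 0, so they are the same weekday.
(Jun 28, 2002 is a Friday; Nov 15, 2002 is a Friday.)

Yes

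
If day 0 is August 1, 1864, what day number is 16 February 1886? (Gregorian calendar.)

7869

Aug 1, 1864 → Aug 1, 1865: 365 days.
Aug 1, 1865 → Aug 1, 1866: 365 days.
Aug 1, 1866 → Aug 1, 1867: 365 days.
Aug 1, 1867 → Aug 1, 1868: 366 days (Feb 29, 1868 is in that span).
Aug 1, 1868 → Aug 1, 1869: 365 days.
Aug 1, 1869 → Aug 1, 1870: 365 days.
Aug 1, 1870 → Aug 1, 1871: 365 days.
Aug 1, 1871 → Aug 1, 1872: 366 days (Feb 29, 1872 is in that span).
Aug 1, 1872 → Aug 1, 1873: 365 days.
Aug 1, 1873 → Aug 1, 1874: 365 days.
Aug 1, 1874 → Aug 1, 1875: 365 days.
Aug 1, 1875 → Aug 1, 1876: 366 days (Feb 29, 1876 is in that span).
Aug 1, 1876 → Aug 1, 1877: 365 days.
Aug 1, 1877 → Aug 1, 1878: 365 days.
Aug 1, 1878 → Aug 1, 1879: 365 days.
Aug 1, 1879 → Aug 1, 1880: 366 days (Feb 29, 1880 is in that span).
Aug 1, 1880 → Aug 1, 1881: 365 days.
Aug 1, 1881 → Aug 1, 1882: 365 days.
Aug 1, 1882 → Aug 1, 1883: 365 days.
Aug 1, 1883 → Aug 1, 1884: 366 days (Feb 29, 1884 is in that span).
Aug 1, 1884 → Aug 1, 1885: 365 days.
Aug 1, 1885 → Sep 1, 1885: 31 days (August has 31).
Sep 1, 1885 → Oct 1, 1885: 30 days (September has 30).
Oct 1, 1885 → Nov 1, 1885: 31 days (October has 31).
Nov 1, 1885 → Dec 1, 1885: 30 days (November has 30).
Dec 1, 1885 → Jan 1, 1886: 31 days (December has 31).
Jan 1, 1886 → Feb 1, 1886: 31 days (January has 31).
Feb 1, 1886 → Feb 16, 1886: 15 days.
Total: 7869 days.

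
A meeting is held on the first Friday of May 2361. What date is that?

May 1, 2361 is a Monday.
The first Friday is therefore May 5 (4 days later).

May 5, 2361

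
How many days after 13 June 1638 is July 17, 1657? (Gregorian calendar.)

Jun 13, 1638 → Jun 13, 1639: 365 days.
Jun 13, 1639 → Jun 13, 1640: 366 days (Feb 29, 1640 is in that span).
Jun 13, 1640 → Jun 13, 1641: 365 days.
Jun 13, 1641 → Jun 13, 1642: 365 days.
Jun 13, 1642 → Jun 13, 1643: 365 days.
Jun 13, 1643 → Jun 13, 1644: 366 days (Feb 29, 1644 is in that span).
Jun 13, 1644 → Jun 13, 1645: 365 days.
Jun 13, 1645 → Jun 13, 1646: 365 days.
Jun 13, 1646 → Jun 13, 1647: 365 days.
Jun 13, 1647 → Jun 13, 1648: 366 days (Feb 29, 1648 is in that span).
Jun 13, 1648 → Jun 13, 1649: 365 days.
Jun 13, 1649 → Jun 13, 1650: 365 days.
Jun 13, 1650 → Jun 13, 1651: 365 days.
Jun 13, 1651 → Jun 13, 1652: 366 days (Feb 29, 1652 is in that span).
Jun 13, 1652 → Jun 13, 1653: 365 days.
Jun 13, 1653 → Jun 13, 1654: 365 days.
Jun 13, 1654 → Jun 13, 1655: 365 days.
Jun 13, 1655 → Jun 13, 1656: 366 days (Feb 29, 1656 is in that span).
Jun 13, 1656 → Jul 13, 1656: 30 days (June has 30).
Jul 13, 1656 → Aug 13, 1656: 31 days (July has 31).
Aug 13, 1656 → Sep 13, 1656: 31 days (August has 31).
Sep 13, 1656 → Oct 13, 1656: 30 days (September has 30).
Oct 13, 1656 → Nov 13, 1656: 31 days (October has 31).
Nov 13, 1656 → Dec 13, 1656: 30 days (November has 30).
Dec 13, 1656 → Jan 13, 1657: 31 days (December has 31).
Jan 13, 1657 → Feb 13, 1657: 31 days (January has 31).
Feb 13, 1657 → Mar 13, 1657: 28 days (February has 28).
Mar 13, 1657 → Apr 13, 1657: 31 days (March has 31).
Apr 13, 1657 → May 13, 1657: 30 days (April has 30).
May 13, 1657 → Jun 13, 1657: 31 days (May has 31).
Jun 13, 1657 → Jul 13, 1657: 30 days (June has 30).
Jul 13, 1657 → Jul 17, 1657: 4 days.
Total: 6974 days.

6974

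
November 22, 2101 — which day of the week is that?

Tuesday

Doomsday rule: the anchor day for the 2100s is Sunday. For year 01: 1÷12 = 0 r 1, and 1÷4 = 0, so 0+1+0 = 1.
Sunday + 1 ≡ Monday — that's 2101's doomsday.
In November the doomsday date is Nov 7.
Nov 22 is 15 days after Nov 7; 15 mod 7 = 1, so Monday + 1 = Tuesday.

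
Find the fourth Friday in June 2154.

June 28, 2154

June 1, 2154 is a Saturday.
The first Friday is therefore June 7 (6 days later).
The fourth Friday is 7 + 3×7 = June 28.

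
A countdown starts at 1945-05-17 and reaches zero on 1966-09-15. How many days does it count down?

May 17, 1945 → May 17, 1946: 365 days.
May 17, 1946 → May 17, 1947: 365 days.
May 17, 1947 → May 17, 1948: 366 days (Feb 29, 1948 is in that span).
May 17, 1948 → May 17, 1949: 365 days.
May 17, 1949 → May 17, 1950: 365 days.
May 17, 1950 → May 17, 1951: 365 days.
May 17, 1951 → May 17, 1952: 366 days (Feb 29, 1952 is in that span).
May 17, 1952 → May 17, 1953: 365 days.
May 17, 1953 → May 17, 1954: 365 days.
May 17, 1954 → May 17, 1955: 365 days.
May 17, 1955 → May 17, 1956: 366 days (Feb 29, 1956 is in that span).
May 17, 1956 → May 17, 1957: 365 days.
May 17, 1957 → May 17, 1958: 365 days.
May 17, 1958 → May 17, 1959: 365 days.
May 17, 1959 → May 17, 1960: 366 days (Feb 29, 1960 is in that span).
May 17, 1960 → May 17, 1961: 365 days.
May 17, 1961 → May 17, 1962: 365 days.
May 17, 1962 → May 17, 1963: 365 days.
May 17, 1963 → May 17, 1964: 366 days (Feb 29, 1964 is in that span).
May 17, 1964 → May 17, 1965: 365 days.
May 17, 1965 → May 17, 1966: 365 days.
May 17, 1966 → Jun 17, 1966: 31 days (May has 31).
Jun 17, 1966 → Jul 17, 1966: 30 days (June has 30).
Jul 17, 1966 → Aug 17, 1966: 31 days (July has 31).
Aug 17, 1966 → Sep 15, 1966: 29 days.
Total: 7791 days.

7791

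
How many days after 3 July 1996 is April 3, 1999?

1004

Jul 3, 1996 → Jul 3, 1997: 365 days.
Jul 3, 1997 → Jul 3, 1998: 365 days.
Jul 3, 1998 → Aug 3, 1998: 31 days (July has 31).
Aug 3, 1998 → Sep 3, 1998: 31 days (August has 31).
Sep 3, 1998 → Oct 3, 1998: 30 days (September has 30).
Oct 3, 1998 → Nov 3, 1998: 31 days (October has 31).
Nov 3, 1998 → Dec 3, 1998: 30 days (November has 30).
Dec 3, 1998 → Jan 3, 1999: 31 days (December has 31).
Jan 3, 1999 → Feb 3, 1999: 31 days (January has 31).
Feb 3, 1999 → Mar 3, 1999: 28 days (February has 28).
Mar 3, 1999 → Apr 3, 1999: 31 days.
Total: 1004 days.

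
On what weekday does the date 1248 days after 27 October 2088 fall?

Oct 27, 2088 is a Wednesday.
1248 mod 7 = 2, so 1248 days after a Wednesday is Wednesday + 2 = Friday.

Friday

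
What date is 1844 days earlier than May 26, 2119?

−365 (one year) → May 26, 2118 (1479 left).
−365 (one year) → May 26, 2117 (1114 left).
−365 (one year) → May 26, 2116 (749 left).
−366 (one year; includes Feb 29, 2116) → May 26, 2115 (383 left).
−26 → Apr 30, 2115 (end of Apr, 30 days; 357 left).
−30 → Mar 31, 2115 (end of Mar, 31 days; 327 left).
−31 → Feb 28, 2115 (end of Feb, 28 days; 296 left).
−28 → Jan 31, 2115 (end of Jan, 31 days; 268 left).
−31 → Dec 31, 2114 (end of Dec, 31 days; 237 left).
−31 → Nov 30, 2114 (end of Nov, 30 days; 206 left).
−30 → Oct 31, 2114 (end of Oct, 31 days; 176 left).
−31 → Sep 30, 2114 (end of Sep, 30 days; 145 left).
−30 → Aug 31, 2114 (end of Aug, 31 days; 115 left).
−31 → Jul 31, 2114 (end of Jul, 31 days; 84 left).
−31 → Jun 30, 2114 (end of Jun, 30 days; 53 left).
−30 → May 31, 2114 (end of May, 31 days; 23 left).
−23 → May 8, 2114.

May 8, 2114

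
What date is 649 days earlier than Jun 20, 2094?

−365 (one year) → Jun 20, 2093 (284 left).
−20 → May 31, 2093 (end of May, 31 days; 264 left).
−31 → Apr 30, 2093 (end of Apr, 30 days; 233 left).
−30 → Mar 31, 2093 (end of Mar, 31 days; 203 left).
−31 → Feb 28, 2093 (end of Feb, 28 days; 172 left).
−28 → Jan 31, 2093 (end of Jan, 31 days; 144 left).
−31 → Dec 31, 2092 (end of Dec, 31 days; 113 left).
−31 → Nov 30, 2092 (end of Nov, 30 days; 82 left).
−30 → Oct 31, 2092 (end of Oct, 31 days; 52 left).
−31 → Sep 30, 2092 (end of Sep, 30 days; 21 left).
−21 → Sep 9, 2092.

September 9, 2092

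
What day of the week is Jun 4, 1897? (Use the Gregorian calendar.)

Friday

Doomsday rule: the anchor day for the 1800s is Friday. For year 97: 97÷12 = 8 r 1, and 1÷4 = 0, so 8+1+0 = 9.
Friday + 9 ≡ Sunday — that's 1897's doomsday.
In June the doomsday date is Jun 6.
Jun 4 is 2 days before Jun 6; 2 mod 7 = 2, so Sunday − 2 = Friday.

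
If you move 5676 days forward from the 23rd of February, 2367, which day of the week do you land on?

First find the weekday of Feb 23, 2367. Doomsday rule: the anchor day for the 2300s is Wednesday. For year 67: 67÷12 = 5 r 7, and 7÷4 = 1, so 5+7+1 = 13.
Wednesday + 13 ≡ Tuesday — that's 2367's doomsday.
In February the doomsday date is Feb 28 (2367 is not a leap year).
Feb 23 is 5 days before Feb 28; 5 mod 7 = 5, so Tuesday − 5 = Thursday.
5676 mod 7 = 6, so 5676 days after a Thursday is Thursday + 6 = Wednesday.

Wednesday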